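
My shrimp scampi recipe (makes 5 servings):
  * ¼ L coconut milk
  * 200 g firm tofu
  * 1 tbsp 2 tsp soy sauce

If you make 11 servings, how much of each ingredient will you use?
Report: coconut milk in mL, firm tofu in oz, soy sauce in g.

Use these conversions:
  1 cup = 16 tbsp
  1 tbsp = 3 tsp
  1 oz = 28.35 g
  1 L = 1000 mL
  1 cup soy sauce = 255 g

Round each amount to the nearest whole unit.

coconut milk: 550 mL; firm tofu: 16 oz; soy sauce: 58 g

Scaling factor: 11/5 = 2.2.
coconut milk: 0.25 L × 11/5 × 1000 mL/L = 550 mL
firm tofu: 200 g × 11/5 ÷ 28.35 g/oz ≈ 16 oz
soy sauce: (1 tbsp + 2 tsp = 5/3 tbsp) × 11/5 ÷ 16 tbsp/cup × 255 g/cup ≈ 58 g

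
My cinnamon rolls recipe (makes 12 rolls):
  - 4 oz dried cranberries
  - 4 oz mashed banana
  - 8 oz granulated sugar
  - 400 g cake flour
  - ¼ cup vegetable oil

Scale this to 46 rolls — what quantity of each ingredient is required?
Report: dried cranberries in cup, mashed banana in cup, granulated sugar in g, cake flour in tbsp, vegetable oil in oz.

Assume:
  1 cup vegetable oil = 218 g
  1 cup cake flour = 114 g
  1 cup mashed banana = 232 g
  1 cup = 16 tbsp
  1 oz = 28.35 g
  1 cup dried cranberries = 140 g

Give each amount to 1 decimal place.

dried cranberries: 3.1 cup; mashed banana: 1.9 cup; granulated sugar: 869.4 g; cake flour: 215.2 tbsp; vegetable oil: 7.4 oz

Scaling factor: 46/12 = 23/6.
dried cranberries: 4 oz × 23/6 × 28.35 g/oz ÷ 140 g/cup ≈ 3.1 cup
mashed banana: 4 oz × 23/6 × 28.35 g/oz ÷ 232 g/cup ≈ 1.9 cup
granulated sugar: 8 oz × 23/6 × 28.35 g/oz = 869.4 g
cake flour: 400 g × 23/6 ÷ 114 g/cup × 16 tbsp/cup ≈ 215.2 tbsp
vegetable oil: 0.25 cup × 23/6 × 218 g/cup ÷ 28.35 g/oz ≈ 7.4 oz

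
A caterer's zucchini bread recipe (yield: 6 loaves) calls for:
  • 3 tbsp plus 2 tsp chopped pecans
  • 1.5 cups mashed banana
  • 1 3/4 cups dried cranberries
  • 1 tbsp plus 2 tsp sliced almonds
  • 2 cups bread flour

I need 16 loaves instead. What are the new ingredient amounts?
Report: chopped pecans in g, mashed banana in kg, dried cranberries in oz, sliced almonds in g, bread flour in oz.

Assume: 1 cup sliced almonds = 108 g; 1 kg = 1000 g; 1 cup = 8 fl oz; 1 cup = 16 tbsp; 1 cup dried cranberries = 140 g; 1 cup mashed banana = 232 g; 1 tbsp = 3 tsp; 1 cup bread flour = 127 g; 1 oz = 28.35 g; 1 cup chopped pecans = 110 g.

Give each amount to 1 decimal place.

chopped pecans: 67.2 g; mashed banana: 0.9 kg; dried cranberries: 23.0 oz; sliced almonds: 30.0 g; bread flour: 23.9 oz

Scaling factor: 16/6 = 8/3.
chopped pecans: (3 tbsp + 2 tsp = 11/3 tbsp) × 8/3 ÷ 16 tbsp/cup × 110 g/cup ≈ 67.2 g
mashed banana: 1.5 cup × 8/3 × 232 g/cup ÷ 1000 g/kg ≈ 0.9 kg
dried cranberries: 1.75 cup × 8/3 × 140 g/cup ÷ 28.35 g/oz ≈ 23.0 oz
sliced almonds: (1 tbsp + 2 tsp = 5/3 tbsp) × 8/3 ÷ 16 tbsp/cup × 108 g/cup = 30.0 g
bread flour: 2 cup × 8/3 × 127 g/cup ÷ 28.35 g/oz ≈ 23.9 oz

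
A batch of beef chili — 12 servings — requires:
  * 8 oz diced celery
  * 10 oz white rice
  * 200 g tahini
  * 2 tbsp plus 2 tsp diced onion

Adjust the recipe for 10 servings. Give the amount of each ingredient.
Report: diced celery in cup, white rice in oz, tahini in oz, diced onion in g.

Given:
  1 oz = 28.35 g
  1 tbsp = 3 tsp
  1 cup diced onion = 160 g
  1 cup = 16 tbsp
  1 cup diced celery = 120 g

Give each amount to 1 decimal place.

Scaling factor: 10/12 = 5/6.
diced celery: 8 oz × 5/6 × 28.35 g/oz ÷ 120 g/cup ≈ 1.6 cup
white rice: 10 oz × 5/6 ≈ 8.3 oz
tahini: 200 g × 5/6 ÷ 28.35 g/oz ≈ 5.9 oz
diced onion: (2 tbsp + 2 tsp = 8/3 tbsp) × 5/6 ÷ 16 tbsp/cup × 160 g/cup ≈ 22.2 g

diced celery: 1.6 cup; white rice: 8.3 oz; tahini: 5.9 oz; diced onion: 22.2 g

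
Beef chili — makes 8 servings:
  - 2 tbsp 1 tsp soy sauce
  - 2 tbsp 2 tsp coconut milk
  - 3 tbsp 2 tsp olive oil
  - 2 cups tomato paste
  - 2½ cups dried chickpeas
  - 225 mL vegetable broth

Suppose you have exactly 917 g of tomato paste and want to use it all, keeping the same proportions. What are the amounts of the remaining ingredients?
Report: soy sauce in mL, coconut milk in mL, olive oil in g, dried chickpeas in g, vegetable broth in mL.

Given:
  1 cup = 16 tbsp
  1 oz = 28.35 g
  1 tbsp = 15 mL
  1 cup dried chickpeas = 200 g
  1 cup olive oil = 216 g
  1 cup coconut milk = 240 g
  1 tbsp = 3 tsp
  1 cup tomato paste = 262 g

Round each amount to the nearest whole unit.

The original recipe has 524 g of tomato paste, so the scaling factor is 917 ÷ 524 = 7/4 = 1.75.
soy sauce: (2 tbsp + 1 tsp = 7/3 tbsp) × 7/4 × 15 mL/tbsp ≈ 61 mL
coconut milk: (2 tbsp + 2 tsp = 8/3 tbsp) × 7/4 × 15 mL/tbsp = 70 mL
olive oil: (3 tbsp + 2 tsp = 11/3 tbsp) × 7/4 ÷ 16 tbsp/cup × 216 g/cup ≈ 87 g
dried chickpeas: 2.5 cup × 7/4 × 200 g/cup = 875 g
vegetable broth: 225 mL × 7/4 ≈ 394 mL

soy sauce: 61 mL; coconut milk: 70 mL; olive oil: 87 g; dried chickpeas: 875 g; vegetable broth: 394 mL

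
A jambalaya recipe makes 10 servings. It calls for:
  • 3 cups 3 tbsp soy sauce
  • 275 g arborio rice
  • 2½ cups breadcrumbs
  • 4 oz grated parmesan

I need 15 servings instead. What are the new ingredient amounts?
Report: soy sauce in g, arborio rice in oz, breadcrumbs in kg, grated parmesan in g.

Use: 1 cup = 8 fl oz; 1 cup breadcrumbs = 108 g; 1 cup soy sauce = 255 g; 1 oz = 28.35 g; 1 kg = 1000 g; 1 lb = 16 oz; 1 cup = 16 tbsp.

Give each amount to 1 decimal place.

soy sauce: 1219.2 g; arborio rice: 14.6 oz; breadcrumbs: 0.4 kg; grated parmesan: 170.1 g

Scaling factor: 15/10 = 3/2 = 1.5.
soy sauce: (3 cup + 3 tbsp = 3.1875 cup) × 3/2 × 255 g/cup ≈ 1219.2 g
arborio rice: 275 g × 3/2 ÷ 28.35 g/oz ≈ 14.6 oz
breadcrumbs: 2.5 cup × 3/2 × 108 g/cup ÷ 1000 g/kg ≈ 0.4 kg
grated parmesan: 4 oz × 3/2 × 28.35 g/oz = 170.1 g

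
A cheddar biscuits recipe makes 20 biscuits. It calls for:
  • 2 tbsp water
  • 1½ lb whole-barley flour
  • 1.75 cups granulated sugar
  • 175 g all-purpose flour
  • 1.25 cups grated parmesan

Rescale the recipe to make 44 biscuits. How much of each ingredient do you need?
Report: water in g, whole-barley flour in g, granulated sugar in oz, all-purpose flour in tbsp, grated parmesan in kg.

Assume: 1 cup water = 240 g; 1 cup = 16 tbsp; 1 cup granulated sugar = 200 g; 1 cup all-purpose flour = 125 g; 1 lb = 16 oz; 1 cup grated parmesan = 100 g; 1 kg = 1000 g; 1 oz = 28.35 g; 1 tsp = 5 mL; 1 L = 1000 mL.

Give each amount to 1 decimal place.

water: 66.0 g; whole-barley flour: 1496.9 g; granulated sugar: 27.2 oz; all-purpose flour: 49.3 tbsp; grated parmesan: 0.3 kg

Scaling factor: 44/20 = 11/5 = 2.2.
water: 2 tbsp × 11/5 ÷ 16 tbsp/cup × 240 g/cup = 66.0 g
whole-barley flour: 1.5 lb × 11/5 × 16 oz/lb × 28.35 g/oz ≈ 1496.9 g
granulated sugar: 1.75 cup × 11/5 × 200 g/cup ÷ 28.35 g/oz ≈ 27.2 oz
all-purpose flour: 175 g × 11/5 ÷ 125 g/cup × 16 tbsp/cup ≈ 49.3 tbsp
grated parmesan: 1.25 cup × 11/5 × 100 g/cup ÷ 1000 g/kg ≈ 0.3 kg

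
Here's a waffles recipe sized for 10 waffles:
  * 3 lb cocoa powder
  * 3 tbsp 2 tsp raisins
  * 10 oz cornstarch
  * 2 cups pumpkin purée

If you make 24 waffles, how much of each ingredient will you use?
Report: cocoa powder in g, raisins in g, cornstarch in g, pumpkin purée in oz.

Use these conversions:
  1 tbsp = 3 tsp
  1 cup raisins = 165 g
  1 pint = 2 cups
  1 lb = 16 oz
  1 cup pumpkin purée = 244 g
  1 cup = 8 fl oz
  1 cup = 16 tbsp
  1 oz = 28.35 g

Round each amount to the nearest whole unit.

cocoa powder: 3266 g; raisins: 91 g; cornstarch: 680 g; pumpkin purée: 41 oz

Scaling factor: 24/10 = 12/5 = 2.4.
cocoa powder: 3 lb × 12/5 × 16 oz/lb × 28.35 g/oz ≈ 3266 g
raisins: (3 tbsp + 2 tsp = 11/3 tbsp) × 12/5 ÷ 16 tbsp/cup × 165 g/cup ≈ 91 g
cornstarch: 10 oz × 12/5 × 28.35 g/oz ≈ 680 g
pumpkin purée: 2 cup × 12/5 × 244 g/cup ÷ 28.35 g/oz ≈ 41 oz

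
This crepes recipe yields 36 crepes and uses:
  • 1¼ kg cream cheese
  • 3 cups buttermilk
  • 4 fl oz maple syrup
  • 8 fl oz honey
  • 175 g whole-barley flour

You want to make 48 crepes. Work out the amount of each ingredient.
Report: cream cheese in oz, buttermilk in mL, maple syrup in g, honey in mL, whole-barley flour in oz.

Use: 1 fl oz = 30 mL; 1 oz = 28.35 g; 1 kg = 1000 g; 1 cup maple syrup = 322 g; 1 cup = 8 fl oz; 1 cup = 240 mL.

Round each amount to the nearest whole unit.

cream cheese: 59 oz; buttermilk: 960 mL; maple syrup: 215 g; honey: 320 mL; whole-barley flour: 8 oz

Scaling factor: 48/36 = 4/3.
cream cheese: 1.25 kg × 4/3 × 1000 g/kg ÷ 28.35 g/oz ≈ 59 oz
buttermilk: 3 cup × 4/3 × 240 mL/cup = 960 mL
maple syrup: 4 fl oz × 4/3 ÷ 8 fl oz/cup × 322 g/cup ≈ 215 g
honey: 8 fl oz × 4/3 × 30 mL/fl oz = 320 mL
whole-barley flour: 175 g × 4/3 ÷ 28.35 g/oz ≈ 8 oz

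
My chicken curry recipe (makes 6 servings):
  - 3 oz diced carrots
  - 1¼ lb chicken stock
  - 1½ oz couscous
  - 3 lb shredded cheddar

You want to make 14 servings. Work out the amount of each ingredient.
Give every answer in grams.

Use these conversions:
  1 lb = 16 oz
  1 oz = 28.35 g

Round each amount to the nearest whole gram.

Scaling factor: 14/6 = 7/3.
diced carrots: 3 oz × 7/3 × 28.35 g/oz ≈ 198 g
chicken stock: 1.25 lb × 7/3 × 16 oz/lb × 28.35 g/oz = 1323 g
couscous: 1.5 oz × 7/3 × 28.35 g/oz ≈ 99 g
shredded cheddar: 3 lb × 7/3 × 16 oz/lb × 28.35 g/oz ≈ 3175 g

diced carrots: 198 g; chicken stock: 1323 g; couscous: 99 g; shredded cheddar: 3175 g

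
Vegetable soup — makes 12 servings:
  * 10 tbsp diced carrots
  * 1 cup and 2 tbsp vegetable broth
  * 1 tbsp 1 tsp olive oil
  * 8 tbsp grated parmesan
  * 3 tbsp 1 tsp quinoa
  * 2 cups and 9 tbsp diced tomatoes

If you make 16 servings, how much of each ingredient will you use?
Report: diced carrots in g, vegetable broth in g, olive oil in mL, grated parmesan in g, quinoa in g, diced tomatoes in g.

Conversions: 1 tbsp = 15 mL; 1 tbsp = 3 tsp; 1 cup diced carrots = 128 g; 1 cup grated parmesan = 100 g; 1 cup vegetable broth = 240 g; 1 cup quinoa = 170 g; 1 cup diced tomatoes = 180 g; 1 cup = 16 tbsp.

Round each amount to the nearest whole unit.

Scaling factor: 16/12 = 4/3.
diced carrots: 10 tbsp × 4/3 ÷ 16 tbsp/cup × 128 g/cup ≈ 107 g
vegetable broth: (1 cup + 2 tbsp = 1.125 cup) × 4/3 × 240 g/cup = 360 g
olive oil: (1 tbsp + 1 tsp = 4/3 tbsp) × 4/3 × 15 mL/tbsp ≈ 27 mL
grated parmesan: 8 tbsp × 4/3 ÷ 16 tbsp/cup × 100 g/cup ≈ 67 g
quinoa: (3 tbsp + 1 tsp = 10/3 tbsp) × 4/3 ÷ 16 tbsp/cup × 170 g/cup ≈ 47 g
diced tomatoes: (2 cup + 9 tbsp = 2.5625 cup) × 4/3 × 180 g/cup = 615 g

diced carrots: 107 g; vegetable broth: 360 g; olive oil: 27 mL; grated parmesan: 67 g; quinoa: 47 g; diced tomatoes: 615 g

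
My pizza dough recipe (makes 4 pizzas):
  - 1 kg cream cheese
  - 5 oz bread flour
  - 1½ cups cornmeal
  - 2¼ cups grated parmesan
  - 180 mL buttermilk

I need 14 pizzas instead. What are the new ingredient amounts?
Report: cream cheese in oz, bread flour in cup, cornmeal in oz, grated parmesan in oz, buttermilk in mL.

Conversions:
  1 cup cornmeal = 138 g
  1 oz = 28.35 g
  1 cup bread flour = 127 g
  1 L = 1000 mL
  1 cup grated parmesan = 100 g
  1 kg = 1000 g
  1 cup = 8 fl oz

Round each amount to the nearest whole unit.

Scaling factor: 14/4 = 7/2 = 3.5.
cream cheese: 1 kg × 7/2 × 1000 g/kg ÷ 28.35 g/oz ≈ 123 oz
bread flour: 5 oz × 7/2 × 28.35 g/oz ÷ 127 g/cup ≈ 4 cup
cornmeal: 1.5 cup × 7/2 × 138 g/cup ÷ 28.35 g/oz ≈ 26 oz
grated parmesan: 2.25 cup × 7/2 × 100 g/cup ÷ 28.35 g/oz ≈ 28 oz
buttermilk: 180 mL × 7/2 = 630 mL

cream cheese: 123 oz; bread flour: 4 cup; cornmeal: 26 oz; grated parmesan: 28 oz; buttermilk: 630 mL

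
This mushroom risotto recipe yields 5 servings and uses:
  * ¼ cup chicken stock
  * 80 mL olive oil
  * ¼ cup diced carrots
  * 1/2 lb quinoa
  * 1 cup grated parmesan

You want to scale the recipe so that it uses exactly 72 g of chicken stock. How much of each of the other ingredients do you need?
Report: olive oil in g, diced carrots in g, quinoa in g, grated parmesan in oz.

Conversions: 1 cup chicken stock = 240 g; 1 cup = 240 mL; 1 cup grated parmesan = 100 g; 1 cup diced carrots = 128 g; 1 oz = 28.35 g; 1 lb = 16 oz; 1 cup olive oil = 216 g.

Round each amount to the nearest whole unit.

The original recipe has 60 g of chicken stock, so the scaling factor is 72 ÷ 60 = 6/5 = 1.2.
olive oil: 80 mL × 6/5 ÷ 240 mL/cup × 216 g/cup ≈ 86 g
diced carrots: 0.25 cup × 6/5 × 128 g/cup ≈ 38 g
quinoa: 0.5 lb × 6/5 × 16 oz/lb × 28.35 g/oz ≈ 272 g
grated parmesan: 1 cup × 6/5 × 100 g/cup ÷ 28.35 g/oz ≈ 4 oz

olive oil: 86 g; diced carrots: 38 g; quinoa: 272 g; grated parmesan: 4 oz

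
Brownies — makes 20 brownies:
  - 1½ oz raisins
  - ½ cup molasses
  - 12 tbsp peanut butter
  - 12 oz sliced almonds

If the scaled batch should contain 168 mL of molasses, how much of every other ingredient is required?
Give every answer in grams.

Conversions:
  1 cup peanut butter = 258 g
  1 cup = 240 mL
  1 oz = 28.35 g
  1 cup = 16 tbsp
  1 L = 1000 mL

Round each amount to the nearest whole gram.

raisins: 60 g; peanut butter: 271 g; sliced almonds: 476 g

The original recipe has 120 mL of molasses, so the scaling factor is 168 ÷ 120 = 7/5 = 1.4.
raisins: 1.5 oz × 7/5 × 28.35 g/oz ≈ 60 g
peanut butter: 12 tbsp × 7/5 ÷ 16 tbsp/cup × 258 g/cup ≈ 271 g
sliced almonds: 12 oz × 7/5 × 28.35 g/oz ≈ 476 g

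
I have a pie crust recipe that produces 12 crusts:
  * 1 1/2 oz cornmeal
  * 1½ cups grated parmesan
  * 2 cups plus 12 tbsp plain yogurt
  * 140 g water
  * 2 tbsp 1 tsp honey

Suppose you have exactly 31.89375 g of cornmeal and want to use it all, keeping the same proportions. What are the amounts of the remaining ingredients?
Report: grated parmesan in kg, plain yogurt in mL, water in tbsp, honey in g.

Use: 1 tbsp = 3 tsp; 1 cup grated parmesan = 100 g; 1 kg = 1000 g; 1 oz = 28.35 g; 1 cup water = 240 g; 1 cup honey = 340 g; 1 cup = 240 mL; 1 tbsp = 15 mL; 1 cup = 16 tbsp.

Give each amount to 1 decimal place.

The original recipe has 42.525 g of cornmeal, so the scaling factor is 31.89375 ÷ 42.525 = 3/4 = 0.75.
grated parmesan: 1.5 cup × 3/4 × 100 g/cup ÷ 1000 g/kg ≈ 0.1 kg
plain yogurt: (2 cup + 12 tbsp = 2.75 cup) × 3/4 × 240 mL/cup = 495.0 mL
water: 140 g × 3/4 ÷ 240 g/cup × 16 tbsp/cup = 7.0 tbsp
honey: (2 tbsp + 1 tsp = 7/3 tbsp) × 3/4 ÷ 16 tbsp/cup × 340 g/cup ≈ 37.2 g

grated parmesan: 0.1 kg; plain yogurt: 495.0 mL; water: 7.0 tbsp; honey: 37.2 g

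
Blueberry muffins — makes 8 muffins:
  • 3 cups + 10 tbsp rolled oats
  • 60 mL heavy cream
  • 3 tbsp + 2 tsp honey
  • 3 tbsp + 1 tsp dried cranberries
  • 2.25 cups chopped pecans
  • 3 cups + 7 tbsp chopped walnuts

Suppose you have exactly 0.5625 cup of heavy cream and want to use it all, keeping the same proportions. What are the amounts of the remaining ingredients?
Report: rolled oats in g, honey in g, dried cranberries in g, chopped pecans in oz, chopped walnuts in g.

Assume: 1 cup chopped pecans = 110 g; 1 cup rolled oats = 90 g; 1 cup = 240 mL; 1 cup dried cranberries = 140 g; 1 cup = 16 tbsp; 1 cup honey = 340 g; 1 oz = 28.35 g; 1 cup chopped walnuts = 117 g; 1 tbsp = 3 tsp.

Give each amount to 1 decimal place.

rolled oats: 734.1 g; honey: 175.3 g; dried cranberries: 65.6 g; chopped pecans: 19.6 oz; chopped walnuts: 904.9 g

The original recipe has 0.25 cup of heavy cream, so the scaling factor is 0.5625 ÷ 0.25 = 9/4 = 2.25.
rolled oats: (3 cup + 10 tbsp = 3.625 cup) × 9/4 × 90 g/cup ≈ 734.1 g
honey: (3 tbsp + 2 tsp = 11/3 tbsp) × 9/4 ÷ 16 tbsp/cup × 340 g/cup ≈ 175.3 g
dried cranberries: (3 tbsp + 1 tsp = 10/3 tbsp) × 9/4 ÷ 16 tbsp/cup × 140 g/cup ≈ 65.6 g
chopped pecans: 2.25 cup × 9/4 × 110 g/cup ÷ 28.35 g/oz ≈ 19.6 oz
chopped walnuts: (3 cup + 7 tbsp = 3.4375 cup) × 9/4 × 117 g/cup ≈ 904.9 g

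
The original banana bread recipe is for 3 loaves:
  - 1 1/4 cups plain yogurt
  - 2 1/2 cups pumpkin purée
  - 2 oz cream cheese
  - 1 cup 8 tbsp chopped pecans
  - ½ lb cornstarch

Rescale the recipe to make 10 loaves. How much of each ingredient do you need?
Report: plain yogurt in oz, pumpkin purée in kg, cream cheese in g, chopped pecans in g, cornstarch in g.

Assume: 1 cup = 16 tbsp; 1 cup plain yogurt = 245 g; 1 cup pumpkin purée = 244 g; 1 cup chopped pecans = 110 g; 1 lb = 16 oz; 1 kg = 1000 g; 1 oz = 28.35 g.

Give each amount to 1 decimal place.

Scaling factor: 10/3.
plain yogurt: 1.25 cup × 10/3 × 245 g/cup ÷ 28.35 g/oz ≈ 36.0 oz
pumpkin purée: 2.5 cup × 10/3 × 244 g/cup ÷ 1000 g/kg ≈ 2.0 kg
cream cheese: 2 oz × 10/3 × 28.35 g/oz = 189.0 g
chopped pecans: (1 cup + 8 tbsp = 1.5 cup) × 10/3 × 110 g/cup = 550.0 g
cornstarch: 0.5 lb × 10/3 × 16 oz/lb × 28.35 g/oz = 756.0 g

plain yogurt: 36.0 oz; pumpkin purée: 2.0 kg; cream cheese: 189.0 g; chopped pecans: 550.0 g; cornstarch: 756.0 g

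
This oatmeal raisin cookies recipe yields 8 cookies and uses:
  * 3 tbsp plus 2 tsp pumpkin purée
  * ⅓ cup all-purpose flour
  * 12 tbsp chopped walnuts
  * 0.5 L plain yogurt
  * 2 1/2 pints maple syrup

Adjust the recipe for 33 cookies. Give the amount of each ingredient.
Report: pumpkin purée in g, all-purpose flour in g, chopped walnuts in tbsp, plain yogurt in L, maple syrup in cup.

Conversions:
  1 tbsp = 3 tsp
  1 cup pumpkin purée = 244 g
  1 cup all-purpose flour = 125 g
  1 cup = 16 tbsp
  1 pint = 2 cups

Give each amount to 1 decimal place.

Scaling factor: 33/8 = 4.125.
pumpkin purée: (3 tbsp + 2 tsp = 11/3 tbsp) × 33/8 ÷ 16 tbsp/cup × 244 g/cup ≈ 230.7 g
all-purpose flour: 1/3 cup × 33/8 × 125 g/cup ≈ 171.9 g
chopped walnuts: 12 tbsp × 33/8 = 49.5 tbsp
plain yogurt: 0.5 L × 33/8 ≈ 2.1 L
maple syrup: 2.5 pint × 33/8 × 2 cup/pint ≈ 20.6 cup

pumpkin purée: 230.7 g; all-purpose flour: 171.9 g; chopped walnuts: 49.5 tbsp; plain yogurt: 2.1 L; maple syrup: 20.6 cup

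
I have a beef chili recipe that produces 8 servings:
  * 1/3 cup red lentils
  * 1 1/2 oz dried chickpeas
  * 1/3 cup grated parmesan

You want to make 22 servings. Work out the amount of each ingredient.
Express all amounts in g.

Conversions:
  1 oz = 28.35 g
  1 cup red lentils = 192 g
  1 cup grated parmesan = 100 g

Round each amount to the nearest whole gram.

red lentils: 176 g; dried chickpeas: 117 g; grated parmesan: 92 g

Scaling factor: 22/8 = 11/4 = 2.75.
red lentils: 1/3 cup × 11/4 × 192 g/cup = 176 g
dried chickpeas: 1.5 oz × 11/4 × 28.35 g/oz ≈ 117 g
grated parmesan: 1/3 cup × 11/4 × 100 g/cup ≈ 92 g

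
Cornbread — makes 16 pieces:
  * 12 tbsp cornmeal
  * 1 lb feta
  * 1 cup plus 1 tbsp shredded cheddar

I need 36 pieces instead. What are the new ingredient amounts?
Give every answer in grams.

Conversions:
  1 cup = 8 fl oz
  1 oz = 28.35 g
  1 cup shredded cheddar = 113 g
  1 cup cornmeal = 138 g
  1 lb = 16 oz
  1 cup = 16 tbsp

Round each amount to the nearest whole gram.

Scaling factor: 36/16 = 9/4 = 2.25.
cornmeal: 12 tbsp × 9/4 ÷ 16 tbsp/cup × 138 g/cup ≈ 233 g
feta: 1 lb × 9/4 × 16 oz/lb × 28.35 g/oz ≈ 1021 g
shredded cheddar: (1 cup + 1 tbsp = 1.0625 cup) × 9/4 × 113 g/cup ≈ 270 g

cornmeal: 233 g; feta: 1021 g; shredded cheddar: 270 g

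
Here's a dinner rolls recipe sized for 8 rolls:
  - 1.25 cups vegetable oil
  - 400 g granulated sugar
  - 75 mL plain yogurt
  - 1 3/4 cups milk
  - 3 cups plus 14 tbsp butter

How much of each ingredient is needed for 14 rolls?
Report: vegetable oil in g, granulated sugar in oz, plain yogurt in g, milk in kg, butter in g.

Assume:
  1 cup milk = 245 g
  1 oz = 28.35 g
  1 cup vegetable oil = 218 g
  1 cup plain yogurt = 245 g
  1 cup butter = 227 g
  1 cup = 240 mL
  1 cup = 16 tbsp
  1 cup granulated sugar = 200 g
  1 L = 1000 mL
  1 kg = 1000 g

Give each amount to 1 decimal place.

vegetable oil: 476.9 g; granulated sugar: 24.7 oz; plain yogurt: 134.0 g; milk: 0.8 kg; butter: 1539.3 g

Scaling factor: 14/8 = 7/4 = 1.75.
vegetable oil: 1.25 cup × 7/4 × 218 g/cup ≈ 476.9 g
granulated sugar: 400 g × 7/4 ÷ 28.35 g/oz ≈ 24.7 oz
plain yogurt: 75 mL × 7/4 ÷ 240 mL/cup × 245 g/cup ≈ 134.0 g
milk: 1.75 cup × 7/4 × 245 g/cup ÷ 1000 g/kg ≈ 0.8 kg
butter: (3 cup + 14 tbsp = 3.875 cup) × 7/4 × 227 g/cup ≈ 1539.3 g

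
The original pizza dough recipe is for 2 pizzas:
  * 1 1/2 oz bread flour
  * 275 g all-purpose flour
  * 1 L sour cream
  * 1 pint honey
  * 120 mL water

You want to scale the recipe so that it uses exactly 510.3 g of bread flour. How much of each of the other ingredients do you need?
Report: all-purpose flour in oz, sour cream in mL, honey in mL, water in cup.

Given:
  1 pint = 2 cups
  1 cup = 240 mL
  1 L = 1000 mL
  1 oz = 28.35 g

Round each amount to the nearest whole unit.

all-purpose flour: 116 oz; sour cream: 12000 mL; honey: 5760 mL; water: 6 cup

The original recipe has 42.525 g of bread flour, so the scaling factor is 510.3 ÷ 42.525 = 12.
all-purpose flour: 275 g × 12 ÷ 28.35 g/oz ≈ 116 oz
sour cream: 1 L × 12 × 1000 mL/L = 12000 mL
honey: 1 pint × 12 × 2 cup/pint × 240 mL/cup = 5760 mL
water: 120 mL × 12 ÷ 240 mL/cup = 6 cup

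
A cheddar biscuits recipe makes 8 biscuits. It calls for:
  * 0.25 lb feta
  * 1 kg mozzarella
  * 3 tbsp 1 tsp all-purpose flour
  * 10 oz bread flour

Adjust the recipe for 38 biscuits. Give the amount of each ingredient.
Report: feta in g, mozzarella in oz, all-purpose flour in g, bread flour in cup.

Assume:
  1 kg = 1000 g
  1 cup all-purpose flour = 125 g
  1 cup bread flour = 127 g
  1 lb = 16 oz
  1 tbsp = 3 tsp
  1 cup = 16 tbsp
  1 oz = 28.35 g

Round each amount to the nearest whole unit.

Scaling factor: 38/8 = 19/4 = 4.75.
feta: 0.25 lb × 19/4 × 16 oz/lb × 28.35 g/oz ≈ 539 g
mozzarella: 1 kg × 19/4 × 1000 g/kg ÷ 28.35 g/oz ≈ 168 oz
all-purpose flour: (3 tbsp + 1 tsp = 10/3 tbsp) × 19/4 ÷ 16 tbsp/cup × 125 g/cup ≈ 124 g
bread flour: 10 oz × 19/4 × 28.35 g/oz ÷ 127 g/cup ≈ 11 cup

feta: 539 g; mozzarella: 168 oz; all-purpose flour: 124 g; bread flour: 11 cup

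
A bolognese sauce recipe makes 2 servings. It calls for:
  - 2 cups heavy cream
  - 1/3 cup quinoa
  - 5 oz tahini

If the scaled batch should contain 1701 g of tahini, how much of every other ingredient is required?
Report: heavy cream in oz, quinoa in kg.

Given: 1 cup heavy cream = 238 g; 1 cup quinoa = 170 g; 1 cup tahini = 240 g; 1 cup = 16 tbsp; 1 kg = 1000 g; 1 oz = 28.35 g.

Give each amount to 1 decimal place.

The original recipe has 141.75 g of tahini, so the scaling factor is 1701 ÷ 141.75 = 12.
heavy cream: 2 cup × 12 × 238 g/cup ÷ 28.35 g/oz ≈ 201.5 oz
quinoa: 1/3 cup × 12 × 170 g/cup ÷ 1000 g/kg ≈ 0.7 kg

heavy cream: 201.5 oz; quinoa: 0.7 kg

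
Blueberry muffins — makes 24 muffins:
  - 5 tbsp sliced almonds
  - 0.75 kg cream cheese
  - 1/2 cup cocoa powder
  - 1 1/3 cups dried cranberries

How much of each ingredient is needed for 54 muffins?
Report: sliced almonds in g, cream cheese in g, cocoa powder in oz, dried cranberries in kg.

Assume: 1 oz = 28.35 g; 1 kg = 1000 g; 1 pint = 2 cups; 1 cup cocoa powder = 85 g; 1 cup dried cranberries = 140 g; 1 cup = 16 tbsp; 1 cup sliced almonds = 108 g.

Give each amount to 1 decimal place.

sliced almonds: 75.9 g; cream cheese: 1687.5 g; cocoa powder: 3.4 oz; dried cranberries: 0.4 kg

Scaling factor: 54/24 = 9/4 = 2.25.
sliced almonds: 5 tbsp × 9/4 ÷ 16 tbsp/cup × 108 g/cup ≈ 75.9 g
cream cheese: 0.75 kg × 9/4 × 1000 g/kg = 1687.5 g
cocoa powder: 0.5 cup × 9/4 × 85 g/cup ÷ 28.35 g/oz ≈ 3.4 oz
dried cranberries: 4/3 cup × 9/4 × 140 g/cup ÷ 1000 g/kg ≈ 0.4 kg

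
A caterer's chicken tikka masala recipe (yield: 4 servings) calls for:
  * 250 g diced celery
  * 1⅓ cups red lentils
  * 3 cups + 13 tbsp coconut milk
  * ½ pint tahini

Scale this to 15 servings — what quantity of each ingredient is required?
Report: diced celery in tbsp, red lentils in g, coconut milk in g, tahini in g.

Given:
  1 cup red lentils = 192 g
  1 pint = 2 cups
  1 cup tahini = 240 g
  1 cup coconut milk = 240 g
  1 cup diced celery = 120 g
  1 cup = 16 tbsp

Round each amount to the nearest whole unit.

diced celery: 125 tbsp; red lentils: 960 g; coconut milk: 3431 g; tahini: 900 g

Scaling factor: 15/4 = 3.75.
diced celery: 250 g × 15/4 ÷ 120 g/cup × 16 tbsp/cup = 125 tbsp
red lentils: 4/3 cup × 15/4 × 192 g/cup = 960 g
coconut milk: (3 cup + 13 tbsp = 3.8125 cup) × 15/4 × 240 g/cup ≈ 3431 g
tahini: 0.5 pint × 15/4 × 2 cup/pint × 240 g/cup = 900 g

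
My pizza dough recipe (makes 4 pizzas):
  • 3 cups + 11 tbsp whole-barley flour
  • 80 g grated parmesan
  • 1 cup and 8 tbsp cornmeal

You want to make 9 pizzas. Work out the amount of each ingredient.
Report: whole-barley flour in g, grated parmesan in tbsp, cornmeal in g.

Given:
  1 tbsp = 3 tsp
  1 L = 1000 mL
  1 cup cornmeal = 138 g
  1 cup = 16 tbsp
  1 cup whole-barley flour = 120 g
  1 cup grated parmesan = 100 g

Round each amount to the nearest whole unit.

whole-barley flour: 996 g; grated parmesan: 29 tbsp; cornmeal: 466 g

Scaling factor: 9/4 = 2.25.
whole-barley flour: (3 cup + 11 tbsp = 3.6875 cup) × 9/4 × 120 g/cup ≈ 996 g
grated parmesan: 80 g × 9/4 ÷ 100 g/cup × 16 tbsp/cup ≈ 29 tbsp
cornmeal: (1 cup + 8 tbsp = 1.5 cup) × 9/4 × 138 g/cup ≈ 466 g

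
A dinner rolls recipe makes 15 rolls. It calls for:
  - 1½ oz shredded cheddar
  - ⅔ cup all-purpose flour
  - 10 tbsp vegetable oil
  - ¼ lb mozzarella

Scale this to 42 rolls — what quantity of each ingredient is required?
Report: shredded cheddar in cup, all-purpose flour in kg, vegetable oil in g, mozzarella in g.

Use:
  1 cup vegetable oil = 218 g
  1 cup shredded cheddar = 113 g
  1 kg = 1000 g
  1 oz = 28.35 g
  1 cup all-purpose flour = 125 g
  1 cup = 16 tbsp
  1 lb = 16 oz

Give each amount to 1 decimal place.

shredded cheddar: 1.1 cup; all-purpose flour: 0.2 kg; vegetable oil: 381.5 g; mozzarella: 317.5 g

Scaling factor: 42/15 = 14/5 = 2.8.
shredded cheddar: 1.5 oz × 14/5 × 28.35 g/oz ÷ 113 g/cup ≈ 1.1 cup
all-purpose flour: 2/3 cup × 14/5 × 125 g/cup ÷ 1000 g/kg ≈ 0.2 kg
vegetable oil: 10 tbsp × 14/5 ÷ 16 tbsp/cup × 218 g/cup = 381.5 g
mozzarella: 0.25 lb × 14/5 × 16 oz/lb × 28.35 g/oz ≈ 317.5 g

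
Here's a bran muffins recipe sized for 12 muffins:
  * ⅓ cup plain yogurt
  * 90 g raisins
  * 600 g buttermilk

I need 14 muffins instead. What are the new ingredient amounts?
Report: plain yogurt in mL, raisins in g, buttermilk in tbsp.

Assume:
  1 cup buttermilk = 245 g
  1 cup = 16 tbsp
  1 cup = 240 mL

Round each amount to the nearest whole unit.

Scaling factor: 14/12 = 7/6.
plain yogurt: 1/3 cup × 7/6 × 240 mL/cup ≈ 93 mL
raisins: 90 g × 7/6 = 105 g
buttermilk: 600 g × 7/6 ÷ 245 g/cup × 16 tbsp/cup ≈ 46 tbsp

plain yogurt: 93 mL; raisins: 105 g; buttermilk: 46 tbsp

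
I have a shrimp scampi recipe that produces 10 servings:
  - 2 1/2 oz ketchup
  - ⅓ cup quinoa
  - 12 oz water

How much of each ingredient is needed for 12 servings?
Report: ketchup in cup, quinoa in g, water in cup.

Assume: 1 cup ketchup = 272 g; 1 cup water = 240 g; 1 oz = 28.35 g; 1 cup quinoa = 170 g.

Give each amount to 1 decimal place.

Scaling factor: 12/10 = 6/5 = 1.2.
ketchup: 2.5 oz × 6/5 × 28.35 g/oz ÷ 272 g/cup ≈ 0.3 cup
quinoa: 1/3 cup × 6/5 × 170 g/cup = 68.0 g
water: 12 oz × 6/5 × 28.35 g/oz ÷ 240 g/cup ≈ 1.7 cup

ketchup: 0.3 cup; quinoa: 68.0 g; water: 1.7 cup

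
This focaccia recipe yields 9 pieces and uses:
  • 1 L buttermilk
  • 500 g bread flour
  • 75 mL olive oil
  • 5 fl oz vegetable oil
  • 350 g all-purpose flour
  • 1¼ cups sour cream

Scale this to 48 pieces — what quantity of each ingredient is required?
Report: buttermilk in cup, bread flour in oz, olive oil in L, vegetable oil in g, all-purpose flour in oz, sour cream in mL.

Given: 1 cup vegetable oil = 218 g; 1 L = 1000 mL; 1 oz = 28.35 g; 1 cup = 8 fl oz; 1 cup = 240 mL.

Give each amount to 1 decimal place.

Scaling factor: 48/9 = 16/3.
buttermilk: 1 L × 16/3 × 1000 mL/L ÷ 240 mL/cup ≈ 22.2 cup
bread flour: 500 g × 16/3 ÷ 28.35 g/oz ≈ 94.1 oz
olive oil: 75 mL × 16/3 ÷ 1000 mL/L = 0.4 L
vegetable oil: 5 fl oz × 16/3 ÷ 8 fl oz/cup × 218 g/cup ≈ 726.7 g
all-purpose flour: 350 g × 16/3 ÷ 28.35 g/oz ≈ 65.8 oz
sour cream: 1.25 cup × 16/3 × 240 mL/cup = 1600.0 mL

buttermilk: 22.2 cup; bread flour: 94.1 oz; olive oil: 0.4 L; vegetable oil: 726.7 g; all-purpose flour: 65.8 oz; sour cream: 1600.0 mL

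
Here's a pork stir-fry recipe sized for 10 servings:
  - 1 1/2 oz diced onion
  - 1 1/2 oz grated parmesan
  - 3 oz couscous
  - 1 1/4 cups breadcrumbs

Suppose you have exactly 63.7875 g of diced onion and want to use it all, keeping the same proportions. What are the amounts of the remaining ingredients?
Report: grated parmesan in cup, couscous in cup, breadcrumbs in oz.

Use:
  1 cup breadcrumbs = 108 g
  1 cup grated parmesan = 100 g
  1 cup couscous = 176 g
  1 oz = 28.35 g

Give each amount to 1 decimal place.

grated parmesan: 0.6 cup; couscous: 0.7 cup; breadcrumbs: 7.1 oz

The original recipe has 42.525 g of diced onion, so the scaling factor is 63.7875 ÷ 42.525 = 3/2 = 1.5.
grated parmesan: 1.5 oz × 3/2 × 28.35 g/oz ÷ 100 g/cup ≈ 0.6 cup
couscous: 3 oz × 3/2 × 28.35 g/oz ÷ 176 g/cup ≈ 0.7 cup
breadcrumbs: 1.25 cup × 3/2 × 108 g/cup ÷ 28.35 g/oz ≈ 7.1 oz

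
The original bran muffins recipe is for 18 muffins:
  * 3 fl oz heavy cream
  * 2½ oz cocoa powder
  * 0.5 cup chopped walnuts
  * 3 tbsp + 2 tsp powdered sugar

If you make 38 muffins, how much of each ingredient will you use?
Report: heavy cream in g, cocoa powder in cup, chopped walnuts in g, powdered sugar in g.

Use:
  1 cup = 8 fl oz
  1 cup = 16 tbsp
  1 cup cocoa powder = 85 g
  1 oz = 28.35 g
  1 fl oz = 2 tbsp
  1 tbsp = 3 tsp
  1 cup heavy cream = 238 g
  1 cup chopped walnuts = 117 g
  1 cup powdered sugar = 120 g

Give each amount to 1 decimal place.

heavy cream: 188.4 g; cocoa powder: 1.8 cup; chopped walnuts: 123.5 g; powdered sugar: 58.1 g

Scaling factor: 38/18 = 19/9.
heavy cream: 3 fl oz × 19/9 ÷ 8 fl oz/cup × 238 g/cup ≈ 188.4 g
cocoa powder: 2.5 oz × 19/9 × 28.35 g/oz ÷ 85 g/cup ≈ 1.8 cup
chopped walnuts: 0.5 cup × 19/9 × 117 g/cup = 123.5 g
powdered sugar: (3 tbsp + 2 tsp = 11/3 tbsp) × 19/9 ÷ 16 tbsp/cup × 120 g/cup ≈ 58.1 g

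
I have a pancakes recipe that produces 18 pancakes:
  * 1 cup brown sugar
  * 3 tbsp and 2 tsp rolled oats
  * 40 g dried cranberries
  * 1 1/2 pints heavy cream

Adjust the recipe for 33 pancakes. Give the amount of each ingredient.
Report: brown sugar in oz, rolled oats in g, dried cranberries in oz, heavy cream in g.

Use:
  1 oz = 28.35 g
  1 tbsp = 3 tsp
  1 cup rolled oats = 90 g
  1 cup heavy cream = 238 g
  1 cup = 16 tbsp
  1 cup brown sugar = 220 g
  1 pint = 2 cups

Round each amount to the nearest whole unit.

Scaling factor: 33/18 = 11/6.
brown sugar: 1 cup × 11/6 × 220 g/cup ÷ 28.35 g/oz ≈ 14 oz
rolled oats: (3 tbsp + 2 tsp = 11/3 tbsp) × 11/6 ÷ 16 tbsp/cup × 90 g/cup ≈ 38 g
dried cranberries: 40 g × 11/6 ÷ 28.35 g/oz ≈ 3 oz
heavy cream: 1.5 pint × 11/6 × 2 cup/pint × 238 g/cup = 1309 g

brown sugar: 14 oz; rolled oats: 38 g; dried cranberries: 3 oz; heavy cream: 1309 g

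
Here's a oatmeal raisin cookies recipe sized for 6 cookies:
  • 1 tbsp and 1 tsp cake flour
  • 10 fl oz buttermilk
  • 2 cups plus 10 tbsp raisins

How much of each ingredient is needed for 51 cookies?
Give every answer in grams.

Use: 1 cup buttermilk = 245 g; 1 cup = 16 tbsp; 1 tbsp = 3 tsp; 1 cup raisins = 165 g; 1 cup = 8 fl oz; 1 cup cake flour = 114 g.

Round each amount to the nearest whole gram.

Scaling factor: 51/6 = 17/2 = 8.5.
cake flour: (1 tbsp + 1 tsp = 4/3 tbsp) × 17/2 ÷ 16 tbsp/cup × 114 g/cup ≈ 81 g
buttermilk: 10 fl oz × 17/2 ÷ 8 fl oz/cup × 245 g/cup ≈ 2603 g
raisins: (2 cup + 10 tbsp = 2.625 cup) × 17/2 × 165 g/cup ≈ 3682 g

cake flour: 81 g; buttermilk: 2603 g; raisins: 3682 g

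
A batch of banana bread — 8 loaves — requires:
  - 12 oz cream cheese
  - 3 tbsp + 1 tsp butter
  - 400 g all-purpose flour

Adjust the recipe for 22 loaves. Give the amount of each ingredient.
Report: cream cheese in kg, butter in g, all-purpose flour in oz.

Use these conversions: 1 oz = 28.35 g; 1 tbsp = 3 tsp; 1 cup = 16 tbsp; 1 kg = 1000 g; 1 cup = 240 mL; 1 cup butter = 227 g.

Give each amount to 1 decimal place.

cream cheese: 0.9 kg; butter: 130.1 g; all-purpose flour: 38.8 oz

Scaling factor: 22/8 = 11/4 = 2.75.
cream cheese: 12 oz × 11/4 × 28.35 g/oz ÷ 1000 g/kg ≈ 0.9 kg
butter: (3 tbsp + 1 tsp = 10/3 tbsp) × 11/4 ÷ 16 tbsp/cup × 227 g/cup ≈ 130.1 g
all-purpose flour: 400 g × 11/4 ÷ 28.35 g/oz ≈ 38.8 oz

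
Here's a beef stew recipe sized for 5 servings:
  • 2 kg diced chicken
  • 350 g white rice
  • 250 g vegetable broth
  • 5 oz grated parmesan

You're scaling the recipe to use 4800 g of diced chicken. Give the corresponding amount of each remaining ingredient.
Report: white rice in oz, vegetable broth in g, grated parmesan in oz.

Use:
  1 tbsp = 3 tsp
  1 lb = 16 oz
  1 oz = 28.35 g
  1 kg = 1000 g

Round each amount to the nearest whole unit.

The original recipe has 2000 g of diced chicken, so the scaling factor is 4800 ÷ 2000 = 12/5 = 2.4.
white rice: 350 g × 12/5 ÷ 28.35 g/oz ≈ 30 oz
vegetable broth: 250 g × 12/5 = 600 g
grated parmesan: 5 oz × 12/5 = 12 oz

white rice: 30 oz; vegetable broth: 600 g; grated parmesan: 12 oz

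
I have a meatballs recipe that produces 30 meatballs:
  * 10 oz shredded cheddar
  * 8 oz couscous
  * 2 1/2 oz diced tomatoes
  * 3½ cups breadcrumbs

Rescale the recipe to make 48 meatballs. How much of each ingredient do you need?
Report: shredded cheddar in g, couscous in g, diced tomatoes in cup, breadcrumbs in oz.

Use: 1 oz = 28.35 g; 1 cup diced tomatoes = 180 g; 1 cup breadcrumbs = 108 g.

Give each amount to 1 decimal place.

shredded cheddar: 453.6 g; couscous: 362.9 g; diced tomatoes: 0.6 cup; breadcrumbs: 21.3 oz

Scaling factor: 48/30 = 8/5 = 1.6.
shredded cheddar: 10 oz × 8/5 × 28.35 g/oz = 453.6 g
couscous: 8 oz × 8/5 × 28.35 g/oz ≈ 362.9 g
diced tomatoes: 2.5 oz × 8/5 × 28.35 g/oz ÷ 180 g/cup ≈ 0.6 cup
breadcrumbs: 3.5 cup × 8/5 × 108 g/cup ÷ 28.35 g/oz ≈ 21.3 oz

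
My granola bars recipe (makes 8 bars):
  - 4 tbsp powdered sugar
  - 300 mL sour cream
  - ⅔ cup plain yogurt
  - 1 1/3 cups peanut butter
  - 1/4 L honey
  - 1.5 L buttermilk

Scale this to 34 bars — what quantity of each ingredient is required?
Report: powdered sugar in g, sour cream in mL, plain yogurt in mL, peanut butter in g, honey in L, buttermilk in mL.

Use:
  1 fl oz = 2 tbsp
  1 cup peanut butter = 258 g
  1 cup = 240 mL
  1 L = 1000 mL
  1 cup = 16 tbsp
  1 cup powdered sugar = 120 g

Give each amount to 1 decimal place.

powdered sugar: 127.5 g; sour cream: 1275.0 mL; plain yogurt: 680.0 mL; peanut butter: 1462.0 g; honey: 1.1 L; buttermilk: 6375.0 mL

Scaling factor: 34/8 = 17/4 = 4.25.
powdered sugar: 4 tbsp × 17/4 ÷ 16 tbsp/cup × 120 g/cup = 127.5 g
sour cream: 300 mL × 17/4 = 1275.0 mL
plain yogurt: 2/3 cup × 17/4 × 240 mL/cup = 680.0 mL
peanut butter: 4/3 cup × 17/4 × 258 g/cup = 1462.0 g
honey: 0.25 L × 17/4 ≈ 1.1 L
buttermilk: 1.5 L × 17/4 × 1000 mL/L = 6375.0 mL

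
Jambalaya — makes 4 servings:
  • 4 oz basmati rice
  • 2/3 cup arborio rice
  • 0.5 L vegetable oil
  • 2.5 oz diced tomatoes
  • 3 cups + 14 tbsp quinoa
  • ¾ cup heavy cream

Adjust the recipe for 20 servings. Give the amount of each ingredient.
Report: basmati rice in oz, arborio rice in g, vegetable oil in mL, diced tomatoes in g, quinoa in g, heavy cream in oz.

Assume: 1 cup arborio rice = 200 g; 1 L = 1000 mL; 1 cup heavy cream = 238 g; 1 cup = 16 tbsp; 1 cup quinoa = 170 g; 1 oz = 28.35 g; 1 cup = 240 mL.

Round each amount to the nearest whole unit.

basmati rice: 20 oz; arborio rice: 667 g; vegetable oil: 2500 mL; diced tomatoes: 354 g; quinoa: 3294 g; heavy cream: 31 oz

Scaling factor: 20/4 = 5.
basmati rice: 4 oz × 5 = 20 oz
arborio rice: 2/3 cup × 5 × 200 g/cup ≈ 667 g
vegetable oil: 0.5 L × 5 × 1000 mL/L = 2500 mL
diced tomatoes: 2.5 oz × 5 × 28.35 g/oz ≈ 354 g
quinoa: (3 cup + 14 tbsp = 3.875 cup) × 5 × 170 g/cup ≈ 3294 g
heavy cream: 0.75 cup × 5 × 238 g/cup ÷ 28.35 g/oz ≈ 31 oz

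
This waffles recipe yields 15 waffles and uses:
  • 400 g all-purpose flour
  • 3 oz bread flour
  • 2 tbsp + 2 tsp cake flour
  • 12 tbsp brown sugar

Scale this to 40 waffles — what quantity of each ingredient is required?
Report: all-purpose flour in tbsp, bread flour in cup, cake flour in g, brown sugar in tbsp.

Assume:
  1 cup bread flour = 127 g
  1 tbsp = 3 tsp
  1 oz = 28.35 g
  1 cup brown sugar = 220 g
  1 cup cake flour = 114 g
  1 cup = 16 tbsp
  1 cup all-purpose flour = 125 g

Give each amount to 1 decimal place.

Scaling factor: 40/15 = 8/3.
all-purpose flour: 400 g × 8/3 ÷ 125 g/cup × 16 tbsp/cup ≈ 136.5 tbsp
bread flour: 3 oz × 8/3 × 28.35 g/oz ÷ 127 g/cup ≈ 1.8 cup
cake flour: (2 tbsp + 2 tsp = 8/3 tbsp) × 8/3 ÷ 16 tbsp/cup × 114 g/cup ≈ 50.7 g
brown sugar: 12 tbsp × 8/3 = 32.0 tbsp

all-purpose flour: 136.5 tbsp; bread flour: 1.8 cup; cake flour: 50.7 g; brown sugar: 32.0 tbsp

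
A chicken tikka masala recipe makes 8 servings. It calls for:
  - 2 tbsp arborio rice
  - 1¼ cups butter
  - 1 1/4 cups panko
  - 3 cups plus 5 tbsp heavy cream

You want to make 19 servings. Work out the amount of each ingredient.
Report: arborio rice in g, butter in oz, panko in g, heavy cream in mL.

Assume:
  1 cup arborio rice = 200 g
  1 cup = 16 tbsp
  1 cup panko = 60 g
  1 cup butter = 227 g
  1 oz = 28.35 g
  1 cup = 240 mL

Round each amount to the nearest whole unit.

Scaling factor: 19/8 = 2.375.
arborio rice: 2 tbsp × 19/8 ÷ 16 tbsp/cup × 200 g/cup ≈ 59 g
butter: 1.25 cup × 19/8 × 227 g/cup ÷ 28.35 g/oz ≈ 24 oz
panko: 1.25 cup × 19/8 × 60 g/cup ≈ 178 g
heavy cream: (3 cup + 5 tbsp = 3.3125 cup) × 19/8 × 240 mL/cup ≈ 1888 mL

arborio rice: 59 g; butter: 24 oz; panko: 178 g; heavy cream: 1888 mL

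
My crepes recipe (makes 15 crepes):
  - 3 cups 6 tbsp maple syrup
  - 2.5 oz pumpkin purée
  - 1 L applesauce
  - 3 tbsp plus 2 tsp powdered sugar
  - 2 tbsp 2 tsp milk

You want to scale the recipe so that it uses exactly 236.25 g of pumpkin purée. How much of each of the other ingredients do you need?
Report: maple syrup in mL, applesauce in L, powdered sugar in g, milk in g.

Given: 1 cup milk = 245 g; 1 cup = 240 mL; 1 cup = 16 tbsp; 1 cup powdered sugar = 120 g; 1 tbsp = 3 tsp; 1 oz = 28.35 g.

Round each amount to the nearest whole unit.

maple syrup: 2700 mL; applesauce: 3 L; powdered sugar: 92 g; milk: 136 g

The original recipe has 70.875 g of pumpkin purée, so the scaling factor is 236.25 ÷ 70.875 = 10/3.
maple syrup: (3 cup + 6 tbsp = 3.375 cup) × 10/3 × 240 mL/cup = 2700 mL
applesauce: 1 L × 10/3 ≈ 3 L
powdered sugar: (3 tbsp + 2 tsp = 11/3 tbsp) × 10/3 ÷ 16 tbsp/cup × 120 g/cup ≈ 92 g
milk: (2 tbsp + 2 tsp = 8/3 tbsp) × 10/3 ÷ 16 tbsp/cup × 245 g/cup ≈ 136 g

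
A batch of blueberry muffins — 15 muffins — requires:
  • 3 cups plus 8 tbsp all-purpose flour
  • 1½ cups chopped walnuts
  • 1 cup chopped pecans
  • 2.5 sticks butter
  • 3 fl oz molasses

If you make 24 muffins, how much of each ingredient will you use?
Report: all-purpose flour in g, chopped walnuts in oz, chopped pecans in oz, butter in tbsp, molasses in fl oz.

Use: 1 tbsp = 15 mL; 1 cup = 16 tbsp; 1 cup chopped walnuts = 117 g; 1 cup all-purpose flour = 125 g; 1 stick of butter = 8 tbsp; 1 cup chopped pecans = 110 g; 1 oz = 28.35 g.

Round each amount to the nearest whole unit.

Scaling factor: 24/15 = 8/5 = 1.6.
all-purpose flour: (3 cup + 8 tbsp = 3.5 cup) × 8/5 × 125 g/cup = 700 g
chopped walnuts: 1.5 cup × 8/5 × 117 g/cup ÷ 28.35 g/oz ≈ 10 oz
chopped pecans: 1 cup × 8/5 × 110 g/cup ÷ 28.35 g/oz ≈ 6 oz
butter: 2.5 stick × 8/5 × 8 tbsp/stick = 32 tbsp
molasses: 3 fl oz × 8/5 ≈ 5 fl oz

all-purpose flour: 700 g; chopped walnuts: 10 oz; chopped pecans: 6 oz; butter: 32 tbsp; molasses: 5 fl oz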